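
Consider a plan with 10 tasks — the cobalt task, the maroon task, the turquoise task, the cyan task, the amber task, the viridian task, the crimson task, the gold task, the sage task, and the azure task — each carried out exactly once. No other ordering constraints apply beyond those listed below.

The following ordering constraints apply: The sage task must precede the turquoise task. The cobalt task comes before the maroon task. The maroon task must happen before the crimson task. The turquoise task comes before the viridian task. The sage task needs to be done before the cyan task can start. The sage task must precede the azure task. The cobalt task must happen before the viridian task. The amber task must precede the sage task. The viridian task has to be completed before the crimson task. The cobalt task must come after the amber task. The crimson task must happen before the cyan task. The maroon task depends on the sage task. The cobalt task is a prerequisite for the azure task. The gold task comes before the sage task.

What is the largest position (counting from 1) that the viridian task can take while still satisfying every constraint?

8

Every task that must follow the viridian task has to come after it. Tracing all chains starting from the viridian task, those tasks are: the cyan task, the crimson task — 2 in total.
With 2 mandatory successors out of 10 tasks total, the latest slot for the viridian task is 10−2 = 8, and it's reachable by doing all non-successors before the viridian task.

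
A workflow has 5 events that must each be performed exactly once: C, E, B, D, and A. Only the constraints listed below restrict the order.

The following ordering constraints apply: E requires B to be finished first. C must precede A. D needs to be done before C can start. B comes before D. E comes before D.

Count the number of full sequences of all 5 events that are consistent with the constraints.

1

B is the only event with nothing required before it, so every ordering starts there.
Continuing from there, at each step only one event has all its prerequisites placed, so the ordering is fully determined — there is exactly 1.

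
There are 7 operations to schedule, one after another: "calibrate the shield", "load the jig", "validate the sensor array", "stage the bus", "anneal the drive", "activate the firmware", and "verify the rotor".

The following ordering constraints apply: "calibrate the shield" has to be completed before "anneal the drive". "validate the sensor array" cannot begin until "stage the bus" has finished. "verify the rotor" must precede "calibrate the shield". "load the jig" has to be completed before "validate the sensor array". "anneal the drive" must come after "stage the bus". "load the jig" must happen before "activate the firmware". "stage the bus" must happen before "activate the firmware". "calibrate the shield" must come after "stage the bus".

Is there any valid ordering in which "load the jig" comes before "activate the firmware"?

Yes

"load the jig" is actually forced before "activate the firmware" by the constraints, so certainly some valid ordering has "load the jig" first.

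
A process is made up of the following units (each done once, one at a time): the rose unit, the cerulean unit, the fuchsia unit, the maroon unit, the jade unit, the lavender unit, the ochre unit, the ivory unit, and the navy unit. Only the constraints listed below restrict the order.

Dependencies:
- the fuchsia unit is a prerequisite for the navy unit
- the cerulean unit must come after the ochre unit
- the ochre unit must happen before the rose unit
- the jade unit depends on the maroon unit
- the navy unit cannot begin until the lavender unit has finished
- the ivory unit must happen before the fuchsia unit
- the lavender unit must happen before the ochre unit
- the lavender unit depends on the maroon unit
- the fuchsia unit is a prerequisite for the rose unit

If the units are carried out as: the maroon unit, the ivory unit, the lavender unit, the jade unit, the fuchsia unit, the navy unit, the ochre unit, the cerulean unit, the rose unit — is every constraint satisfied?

Every stated constraint is respected: the lavender unit sits at position 3, ahead of the ochre unit at position 7, and each of the other listed pairs likewise has the predecessor earlier in the sequence.

Yes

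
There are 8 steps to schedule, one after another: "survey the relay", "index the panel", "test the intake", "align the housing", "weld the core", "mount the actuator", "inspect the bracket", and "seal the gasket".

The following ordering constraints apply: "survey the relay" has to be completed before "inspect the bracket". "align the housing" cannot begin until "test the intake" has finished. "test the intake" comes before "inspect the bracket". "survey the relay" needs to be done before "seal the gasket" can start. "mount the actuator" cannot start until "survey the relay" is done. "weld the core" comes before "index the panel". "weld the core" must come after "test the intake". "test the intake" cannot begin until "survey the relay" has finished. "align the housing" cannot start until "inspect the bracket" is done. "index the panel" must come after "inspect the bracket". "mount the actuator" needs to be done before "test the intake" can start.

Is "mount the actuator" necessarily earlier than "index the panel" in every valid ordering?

Tracing the constraints gives a chain: "mount the actuator" → "test the intake" → "weld the core" → "index the panel".
Hence "mount the actuator" necessarily comes before "index the panel".

Yes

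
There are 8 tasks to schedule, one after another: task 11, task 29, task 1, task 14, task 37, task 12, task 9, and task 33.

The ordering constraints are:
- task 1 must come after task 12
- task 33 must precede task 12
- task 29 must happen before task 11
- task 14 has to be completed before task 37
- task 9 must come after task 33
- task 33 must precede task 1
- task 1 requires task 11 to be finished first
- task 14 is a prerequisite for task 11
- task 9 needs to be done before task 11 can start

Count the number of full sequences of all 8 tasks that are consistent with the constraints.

266

3 tasks have no prerequisites (task 29, task 14, task 33), so any of them could come first.
Systematically extending each partial ordering one task at a time and counting, there are 266 complete orderings.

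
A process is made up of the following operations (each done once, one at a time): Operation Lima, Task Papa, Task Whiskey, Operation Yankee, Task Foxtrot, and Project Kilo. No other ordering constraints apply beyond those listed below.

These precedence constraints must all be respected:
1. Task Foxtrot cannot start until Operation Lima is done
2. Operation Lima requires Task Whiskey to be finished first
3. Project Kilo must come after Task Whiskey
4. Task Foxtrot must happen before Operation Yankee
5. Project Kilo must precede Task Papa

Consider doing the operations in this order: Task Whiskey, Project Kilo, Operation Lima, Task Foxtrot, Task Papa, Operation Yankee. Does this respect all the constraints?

Yes

Going through the constraints one by one, each required predecessor appears earlier in the sequence than its dependent — e.g. Project Kilo (position 2) is before Task Papa (position 5), as required.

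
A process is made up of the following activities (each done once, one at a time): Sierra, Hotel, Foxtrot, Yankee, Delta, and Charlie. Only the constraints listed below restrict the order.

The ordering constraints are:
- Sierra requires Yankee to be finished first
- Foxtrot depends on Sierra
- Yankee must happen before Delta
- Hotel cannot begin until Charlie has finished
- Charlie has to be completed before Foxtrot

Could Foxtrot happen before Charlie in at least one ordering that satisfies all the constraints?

There is a dependency chain Charlie → Foxtrot, so Foxtrot always comes after Charlie.
So no valid ordering can have Foxtrot before Charlie.

No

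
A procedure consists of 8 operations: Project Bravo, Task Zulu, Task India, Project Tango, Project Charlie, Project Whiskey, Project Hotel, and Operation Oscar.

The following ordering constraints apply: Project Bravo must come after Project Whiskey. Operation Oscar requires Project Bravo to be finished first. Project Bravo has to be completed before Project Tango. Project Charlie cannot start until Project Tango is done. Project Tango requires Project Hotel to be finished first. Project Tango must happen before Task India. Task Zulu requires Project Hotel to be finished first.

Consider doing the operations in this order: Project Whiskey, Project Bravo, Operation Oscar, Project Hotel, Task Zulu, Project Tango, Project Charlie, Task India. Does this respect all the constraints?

Checking each listed constraint against this order: for instance, Project Bravo is in position 2 and Project Tango in position 6, so that constraint holds — and the remaining constraints check out the same way.

Yes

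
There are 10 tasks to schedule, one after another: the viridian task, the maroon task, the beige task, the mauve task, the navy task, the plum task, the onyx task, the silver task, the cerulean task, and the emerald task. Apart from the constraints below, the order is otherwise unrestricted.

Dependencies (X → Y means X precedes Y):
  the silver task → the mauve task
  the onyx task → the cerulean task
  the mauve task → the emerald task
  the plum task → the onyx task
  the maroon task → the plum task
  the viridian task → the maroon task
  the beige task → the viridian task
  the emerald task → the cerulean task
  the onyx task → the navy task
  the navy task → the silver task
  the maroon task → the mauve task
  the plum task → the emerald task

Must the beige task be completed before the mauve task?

Yes

Chaining the stated constraints: the beige task → the viridian task → the maroon task → the mauve task.
That forces the beige task before the mauve task in every valid schedule.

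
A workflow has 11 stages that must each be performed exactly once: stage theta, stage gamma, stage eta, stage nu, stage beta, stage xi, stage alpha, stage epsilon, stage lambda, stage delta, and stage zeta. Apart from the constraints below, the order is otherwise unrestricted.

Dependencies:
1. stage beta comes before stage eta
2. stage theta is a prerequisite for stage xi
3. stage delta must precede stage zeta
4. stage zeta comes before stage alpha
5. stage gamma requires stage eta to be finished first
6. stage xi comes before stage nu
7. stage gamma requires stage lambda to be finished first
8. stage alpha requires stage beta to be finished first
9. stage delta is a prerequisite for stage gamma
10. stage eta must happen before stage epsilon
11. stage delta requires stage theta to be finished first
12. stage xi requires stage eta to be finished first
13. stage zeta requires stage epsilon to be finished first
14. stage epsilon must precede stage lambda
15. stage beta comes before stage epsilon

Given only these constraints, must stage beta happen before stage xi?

Yes

There is a constraint chain stage beta → stage eta → stage xi.
So stage beta must precede stage xi in any valid ordering.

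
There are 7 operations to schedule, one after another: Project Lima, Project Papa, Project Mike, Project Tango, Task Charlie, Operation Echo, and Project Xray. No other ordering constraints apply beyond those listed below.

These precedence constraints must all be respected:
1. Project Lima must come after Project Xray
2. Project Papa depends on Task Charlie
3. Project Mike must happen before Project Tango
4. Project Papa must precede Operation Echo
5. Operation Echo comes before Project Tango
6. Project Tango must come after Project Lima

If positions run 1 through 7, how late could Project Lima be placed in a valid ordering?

6

Following the constraints forward from Project Lima, its only required successor is Project Tango.
With 1 mandatory successor out of 7 operations total, the latest slot for Project Lima is 7−1 = 6, and it's reachable by doing all non-successors before Project Lima.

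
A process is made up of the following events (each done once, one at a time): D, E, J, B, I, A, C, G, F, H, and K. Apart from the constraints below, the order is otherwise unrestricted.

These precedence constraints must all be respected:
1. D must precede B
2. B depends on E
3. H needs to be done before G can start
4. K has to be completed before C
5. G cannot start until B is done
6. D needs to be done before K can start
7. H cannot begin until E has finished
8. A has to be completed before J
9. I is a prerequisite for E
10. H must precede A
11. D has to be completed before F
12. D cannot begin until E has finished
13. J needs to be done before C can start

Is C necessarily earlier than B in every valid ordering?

No chain of constraints connects C to B in either direction.
So C can come before B or after — it is not forced.

No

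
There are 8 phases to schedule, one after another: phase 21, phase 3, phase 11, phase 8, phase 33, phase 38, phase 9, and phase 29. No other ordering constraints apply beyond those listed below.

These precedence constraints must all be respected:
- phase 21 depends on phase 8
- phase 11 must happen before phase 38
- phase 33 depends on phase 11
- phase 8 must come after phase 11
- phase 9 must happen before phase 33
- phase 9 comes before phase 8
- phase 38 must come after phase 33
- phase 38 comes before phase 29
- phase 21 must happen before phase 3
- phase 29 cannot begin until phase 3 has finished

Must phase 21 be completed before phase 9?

There is a chain phase 9 → phase 8 → phase 21, which puts phase 9 before phase 21.
So phase 21 never precedes phase 9.

No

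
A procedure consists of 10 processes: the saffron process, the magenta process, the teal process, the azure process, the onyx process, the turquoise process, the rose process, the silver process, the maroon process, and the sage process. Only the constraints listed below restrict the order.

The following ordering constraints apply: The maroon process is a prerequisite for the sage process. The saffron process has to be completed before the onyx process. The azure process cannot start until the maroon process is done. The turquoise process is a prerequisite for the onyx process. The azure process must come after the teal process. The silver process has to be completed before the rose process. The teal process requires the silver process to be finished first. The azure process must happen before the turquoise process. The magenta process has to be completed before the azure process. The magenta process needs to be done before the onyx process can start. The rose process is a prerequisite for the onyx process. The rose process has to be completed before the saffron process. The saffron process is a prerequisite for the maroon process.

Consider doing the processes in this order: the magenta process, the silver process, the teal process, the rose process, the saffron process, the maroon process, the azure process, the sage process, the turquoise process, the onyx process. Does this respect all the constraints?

Checking each listed constraint against this order: for instance, the magenta process is in position 1 and the onyx process in position 10, so that constraint holds — and the remaining constraints check out the same way.

Yes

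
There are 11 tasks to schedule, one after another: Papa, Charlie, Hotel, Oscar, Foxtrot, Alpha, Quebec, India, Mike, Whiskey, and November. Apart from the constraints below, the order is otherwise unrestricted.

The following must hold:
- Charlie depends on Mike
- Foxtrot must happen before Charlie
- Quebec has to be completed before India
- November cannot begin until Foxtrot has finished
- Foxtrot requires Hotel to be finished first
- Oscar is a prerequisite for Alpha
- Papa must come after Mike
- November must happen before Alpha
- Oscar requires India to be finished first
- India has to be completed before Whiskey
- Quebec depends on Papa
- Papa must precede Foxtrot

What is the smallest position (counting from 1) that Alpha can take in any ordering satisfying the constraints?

Working backwards through the constraints from Alpha, its full set of required predecessors is Papa, Hotel, Oscar, Foxtrot, Quebec, India, Mike, November — 8 of them.
So at minimum 8 tasks come before Alpha, putting Alpha no earlier than position 9. That position is achievable by scheduling exactly those predecessors first.

9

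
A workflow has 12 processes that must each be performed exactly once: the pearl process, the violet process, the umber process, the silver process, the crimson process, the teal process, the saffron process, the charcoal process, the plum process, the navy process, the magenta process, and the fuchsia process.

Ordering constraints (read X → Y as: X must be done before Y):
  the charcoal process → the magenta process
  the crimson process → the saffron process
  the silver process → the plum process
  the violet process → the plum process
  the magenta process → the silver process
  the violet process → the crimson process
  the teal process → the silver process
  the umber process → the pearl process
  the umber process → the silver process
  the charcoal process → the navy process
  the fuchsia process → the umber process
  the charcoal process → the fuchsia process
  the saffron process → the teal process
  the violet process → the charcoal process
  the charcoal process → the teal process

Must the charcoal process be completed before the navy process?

Chaining the stated constraints: the charcoal process → the navy process.
That forces the charcoal process before the navy process in every valid schedule.

Yes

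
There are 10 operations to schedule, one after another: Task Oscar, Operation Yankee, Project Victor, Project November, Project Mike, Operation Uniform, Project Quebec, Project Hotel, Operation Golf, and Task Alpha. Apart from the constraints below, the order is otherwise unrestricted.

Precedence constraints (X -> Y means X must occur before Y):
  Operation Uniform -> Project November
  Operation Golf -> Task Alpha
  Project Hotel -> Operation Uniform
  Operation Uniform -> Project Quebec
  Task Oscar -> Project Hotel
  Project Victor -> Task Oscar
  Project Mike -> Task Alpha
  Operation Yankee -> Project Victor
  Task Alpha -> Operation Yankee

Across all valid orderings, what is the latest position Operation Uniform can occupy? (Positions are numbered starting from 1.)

8

Following every chain forward from Operation Uniform, the operations that must come later are Project November, Project Quebec — 2 of them.
So at least 2 operations follow Operation Uniform, putting Operation Uniform no later than position 8. That position is achievable by scheduling everything else first.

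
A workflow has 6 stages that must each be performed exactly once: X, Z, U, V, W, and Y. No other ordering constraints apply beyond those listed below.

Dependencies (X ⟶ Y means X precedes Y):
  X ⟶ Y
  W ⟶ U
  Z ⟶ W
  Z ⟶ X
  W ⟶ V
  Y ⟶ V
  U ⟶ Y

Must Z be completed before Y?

There is a constraint chain Z → X → Y.
That forces Z before Y in every valid schedule.

Yes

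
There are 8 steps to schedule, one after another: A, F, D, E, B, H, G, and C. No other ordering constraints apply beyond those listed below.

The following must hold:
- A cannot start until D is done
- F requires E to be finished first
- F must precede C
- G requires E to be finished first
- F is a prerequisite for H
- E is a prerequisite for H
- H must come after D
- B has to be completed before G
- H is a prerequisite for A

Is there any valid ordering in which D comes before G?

Yes

Nothing in the constraints forces G before D — there is no chain from G to D.
That means at least one valid schedule has D before G.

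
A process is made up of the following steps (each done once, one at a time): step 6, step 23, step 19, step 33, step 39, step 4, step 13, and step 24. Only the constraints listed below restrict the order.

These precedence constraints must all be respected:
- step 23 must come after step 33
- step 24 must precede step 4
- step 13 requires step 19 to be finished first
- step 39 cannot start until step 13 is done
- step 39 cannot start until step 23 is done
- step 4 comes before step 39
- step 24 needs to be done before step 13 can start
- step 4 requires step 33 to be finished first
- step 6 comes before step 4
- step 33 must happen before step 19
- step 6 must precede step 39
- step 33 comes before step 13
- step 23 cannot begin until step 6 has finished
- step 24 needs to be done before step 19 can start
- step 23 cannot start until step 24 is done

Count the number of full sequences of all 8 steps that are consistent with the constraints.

3 steps have no prerequisites (step 6, step 33, step 24), so any of them could come first.
Systematically extending each partial ordering one step at a time and counting, there are 88 complete orderings.

88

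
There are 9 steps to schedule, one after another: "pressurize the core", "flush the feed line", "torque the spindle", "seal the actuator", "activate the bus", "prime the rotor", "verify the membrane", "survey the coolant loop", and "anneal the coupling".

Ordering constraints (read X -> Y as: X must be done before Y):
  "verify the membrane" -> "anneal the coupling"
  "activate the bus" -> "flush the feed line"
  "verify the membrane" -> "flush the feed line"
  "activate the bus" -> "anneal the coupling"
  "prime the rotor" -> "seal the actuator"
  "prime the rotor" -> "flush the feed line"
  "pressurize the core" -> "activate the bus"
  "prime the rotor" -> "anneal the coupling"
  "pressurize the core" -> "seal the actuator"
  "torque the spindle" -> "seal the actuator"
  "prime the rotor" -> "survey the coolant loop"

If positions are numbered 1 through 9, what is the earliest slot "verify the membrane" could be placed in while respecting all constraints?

1

No constraint forces any other step before "verify the membrane", so it can be placed first.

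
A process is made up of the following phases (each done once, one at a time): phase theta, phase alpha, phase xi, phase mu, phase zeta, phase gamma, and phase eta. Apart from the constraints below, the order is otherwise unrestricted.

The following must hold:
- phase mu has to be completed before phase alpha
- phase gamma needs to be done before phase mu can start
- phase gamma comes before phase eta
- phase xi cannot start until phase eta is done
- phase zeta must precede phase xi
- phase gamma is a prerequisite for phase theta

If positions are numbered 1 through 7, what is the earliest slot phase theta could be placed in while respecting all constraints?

The only phase forced before phase theta (directly or transitively) is phase gamma.
So at minimum 1 phase comes before phase theta, putting phase theta no earlier than position 2. That position is achievable by scheduling exactly that predecessor first.

2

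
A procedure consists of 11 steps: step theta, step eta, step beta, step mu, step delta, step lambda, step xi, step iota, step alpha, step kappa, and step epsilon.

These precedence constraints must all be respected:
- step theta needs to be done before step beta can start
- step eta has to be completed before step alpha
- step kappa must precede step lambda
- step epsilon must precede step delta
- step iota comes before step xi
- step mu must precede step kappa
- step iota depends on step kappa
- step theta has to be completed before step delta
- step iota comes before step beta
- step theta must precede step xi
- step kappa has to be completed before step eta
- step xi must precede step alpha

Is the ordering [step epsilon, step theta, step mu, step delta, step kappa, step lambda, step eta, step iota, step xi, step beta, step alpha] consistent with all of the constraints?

Yes

Checking each listed constraint against this order: for instance, step theta is in position 2 and step beta in position 10, so that constraint holds — and the remaining constraints check out the same way.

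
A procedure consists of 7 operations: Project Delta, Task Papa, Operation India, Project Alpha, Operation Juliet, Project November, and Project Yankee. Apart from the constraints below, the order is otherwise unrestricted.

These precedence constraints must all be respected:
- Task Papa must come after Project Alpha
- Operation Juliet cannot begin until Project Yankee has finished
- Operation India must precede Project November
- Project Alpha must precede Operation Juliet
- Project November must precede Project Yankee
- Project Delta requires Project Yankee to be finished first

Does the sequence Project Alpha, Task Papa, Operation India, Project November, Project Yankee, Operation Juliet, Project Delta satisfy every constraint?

Yes

Going through the constraints one by one, each required predecessor appears earlier in the sequence than its dependent — e.g. Project Alpha (position 1) is before Operation Juliet (position 6), as required.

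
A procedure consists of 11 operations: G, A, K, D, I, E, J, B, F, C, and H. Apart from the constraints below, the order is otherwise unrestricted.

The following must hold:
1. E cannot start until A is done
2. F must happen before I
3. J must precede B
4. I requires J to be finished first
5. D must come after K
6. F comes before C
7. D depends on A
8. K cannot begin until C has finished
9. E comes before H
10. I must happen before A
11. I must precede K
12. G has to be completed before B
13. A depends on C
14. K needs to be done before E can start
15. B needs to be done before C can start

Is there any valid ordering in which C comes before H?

The constraints force C before H, so yes — every valid ordering has C earlier.

Yes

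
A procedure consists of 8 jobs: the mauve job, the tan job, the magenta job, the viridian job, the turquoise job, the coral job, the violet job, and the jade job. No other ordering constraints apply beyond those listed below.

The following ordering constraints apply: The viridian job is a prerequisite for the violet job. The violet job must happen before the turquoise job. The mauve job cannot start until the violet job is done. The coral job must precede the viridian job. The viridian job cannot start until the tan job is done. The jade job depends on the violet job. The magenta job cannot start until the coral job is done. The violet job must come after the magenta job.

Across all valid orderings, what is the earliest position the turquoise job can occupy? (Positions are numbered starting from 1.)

6

Working backwards through the constraints from the turquoise job, its full set of required predecessors is the tan job, the magenta job, the viridian job, the coral job, the violet job — 5 of them.
With 5 mandatory predecessors, the earliest the turquoise job can sit is position 5+1 = 6, and placing just those 5 first achieves it.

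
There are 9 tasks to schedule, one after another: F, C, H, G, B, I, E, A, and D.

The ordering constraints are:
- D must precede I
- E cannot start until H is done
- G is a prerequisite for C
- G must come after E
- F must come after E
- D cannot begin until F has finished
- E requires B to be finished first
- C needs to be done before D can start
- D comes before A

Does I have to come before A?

No

Nothing in the constraints links I and A; they are unordered relative to each other.
So I can come before A or after — it is not forced.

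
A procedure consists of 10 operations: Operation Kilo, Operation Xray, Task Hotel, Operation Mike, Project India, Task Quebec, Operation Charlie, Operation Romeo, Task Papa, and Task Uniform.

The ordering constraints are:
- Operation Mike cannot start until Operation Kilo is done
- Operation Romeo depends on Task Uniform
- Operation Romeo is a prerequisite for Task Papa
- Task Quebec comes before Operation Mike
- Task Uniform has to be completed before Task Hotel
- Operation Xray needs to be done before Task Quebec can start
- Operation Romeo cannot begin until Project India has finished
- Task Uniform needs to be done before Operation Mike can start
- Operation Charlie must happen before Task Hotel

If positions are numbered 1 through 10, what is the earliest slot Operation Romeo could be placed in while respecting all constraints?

Every operation that must precede Operation Romeo has to come before it. Tracing all chains that end at Operation Romeo, those operations are: Project India, Task Uniform — 2 in total.
With 2 mandatory predecessors, the earliest Operation Romeo can sit is position 2+1 = 3, and placing just those 2 first achieves it.

3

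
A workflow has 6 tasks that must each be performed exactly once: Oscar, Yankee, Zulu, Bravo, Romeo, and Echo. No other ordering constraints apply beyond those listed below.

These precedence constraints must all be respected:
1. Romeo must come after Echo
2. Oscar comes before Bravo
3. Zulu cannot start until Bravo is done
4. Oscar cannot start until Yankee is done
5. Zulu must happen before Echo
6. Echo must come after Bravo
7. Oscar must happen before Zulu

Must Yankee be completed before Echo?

Chaining the stated constraints: Yankee → Oscar → Zulu → Echo.
So Yankee must precede Echo in any valid ordering.

Yes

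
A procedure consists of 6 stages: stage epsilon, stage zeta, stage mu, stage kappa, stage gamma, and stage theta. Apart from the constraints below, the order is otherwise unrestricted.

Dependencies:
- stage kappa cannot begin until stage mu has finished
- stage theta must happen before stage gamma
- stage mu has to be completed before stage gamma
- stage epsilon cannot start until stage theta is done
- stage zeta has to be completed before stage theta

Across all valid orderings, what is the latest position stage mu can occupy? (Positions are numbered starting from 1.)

Every stage that must follow stage mu has to come after it. Tracing all chains starting from stage mu, those stages are: stage kappa, stage gamma — 2 in total.
With 2 mandatory successors out of 6 stages total, the latest slot for stage mu is 6−2 = 4, and it's reachable by doing all non-successors before stage mu.

4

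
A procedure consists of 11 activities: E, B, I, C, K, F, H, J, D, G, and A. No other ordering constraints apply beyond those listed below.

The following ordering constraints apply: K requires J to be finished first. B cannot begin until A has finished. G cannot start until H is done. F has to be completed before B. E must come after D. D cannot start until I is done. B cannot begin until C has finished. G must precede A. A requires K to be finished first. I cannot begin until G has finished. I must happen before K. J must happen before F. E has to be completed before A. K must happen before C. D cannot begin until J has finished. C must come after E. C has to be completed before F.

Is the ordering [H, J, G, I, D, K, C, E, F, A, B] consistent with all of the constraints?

The sequence places C ahead of E.
That contradicts the constraint that E must precede C.

No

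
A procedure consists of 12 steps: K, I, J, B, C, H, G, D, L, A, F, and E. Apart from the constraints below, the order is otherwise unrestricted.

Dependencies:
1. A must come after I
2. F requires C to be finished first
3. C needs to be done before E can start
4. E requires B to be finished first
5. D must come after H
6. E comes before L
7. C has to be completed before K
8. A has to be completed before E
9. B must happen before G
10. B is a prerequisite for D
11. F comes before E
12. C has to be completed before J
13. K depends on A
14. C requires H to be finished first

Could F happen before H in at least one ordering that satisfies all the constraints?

There is a dependency chain H → C → F, so F always comes after H.
Hence F can never be scheduled before H.

No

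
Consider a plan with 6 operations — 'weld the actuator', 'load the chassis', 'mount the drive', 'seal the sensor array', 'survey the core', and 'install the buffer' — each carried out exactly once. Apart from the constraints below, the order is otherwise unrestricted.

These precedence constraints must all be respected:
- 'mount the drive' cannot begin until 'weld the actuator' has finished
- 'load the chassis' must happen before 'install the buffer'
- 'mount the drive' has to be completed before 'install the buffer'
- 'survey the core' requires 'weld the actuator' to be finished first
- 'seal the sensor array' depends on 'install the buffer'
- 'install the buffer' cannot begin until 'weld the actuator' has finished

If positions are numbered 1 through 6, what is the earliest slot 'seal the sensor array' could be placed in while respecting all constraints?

5

Every operation that must precede 'seal the sensor array' has to come before it. Tracing all chains that end at 'seal the sensor array', those operations are: 'weld the actuator', 'load the chassis', 'mount the drive', 'install the buffer' — 4 in total.
So at minimum 4 operations come before 'seal the sensor array', putting 'seal the sensor array' no earlier than position 5. That position is achievable by scheduling exactly those predecessors first.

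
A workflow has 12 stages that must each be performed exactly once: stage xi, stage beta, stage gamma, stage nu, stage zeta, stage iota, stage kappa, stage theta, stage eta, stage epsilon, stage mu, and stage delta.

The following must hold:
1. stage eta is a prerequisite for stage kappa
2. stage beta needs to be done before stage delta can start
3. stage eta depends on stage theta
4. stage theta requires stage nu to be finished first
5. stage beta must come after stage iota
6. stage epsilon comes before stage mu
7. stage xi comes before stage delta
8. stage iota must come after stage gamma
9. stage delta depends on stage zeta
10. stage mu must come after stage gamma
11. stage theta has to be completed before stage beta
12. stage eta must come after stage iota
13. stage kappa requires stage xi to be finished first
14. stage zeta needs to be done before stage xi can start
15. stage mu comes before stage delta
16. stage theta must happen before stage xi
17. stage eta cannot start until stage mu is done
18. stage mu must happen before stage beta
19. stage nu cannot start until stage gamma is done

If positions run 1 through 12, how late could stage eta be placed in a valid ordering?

11

The only stage forced after stage eta (directly or by a chain) is stage kappa.
So at least 1 stage follows stage eta, putting stage eta no later than position 11. That position is achievable by scheduling everything else first.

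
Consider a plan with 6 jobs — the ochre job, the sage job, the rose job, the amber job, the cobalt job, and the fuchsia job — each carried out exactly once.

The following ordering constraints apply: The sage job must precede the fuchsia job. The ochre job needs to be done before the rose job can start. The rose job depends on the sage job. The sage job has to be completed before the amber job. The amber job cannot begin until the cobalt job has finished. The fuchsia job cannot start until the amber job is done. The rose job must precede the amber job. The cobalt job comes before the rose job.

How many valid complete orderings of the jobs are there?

6

The jobs with no prerequisites are the ochre job, the sage job, the cobalt job; any of them can be placed first.
Systematically extending each partial ordering one job at a time and counting, there are 6 complete orderings.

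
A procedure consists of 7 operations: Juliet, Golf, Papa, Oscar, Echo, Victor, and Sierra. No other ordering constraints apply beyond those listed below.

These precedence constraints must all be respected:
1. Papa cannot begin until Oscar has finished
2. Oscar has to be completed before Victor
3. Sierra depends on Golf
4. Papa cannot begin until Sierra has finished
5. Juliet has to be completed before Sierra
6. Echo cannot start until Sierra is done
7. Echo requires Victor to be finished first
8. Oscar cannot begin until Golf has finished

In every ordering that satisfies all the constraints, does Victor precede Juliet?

Victor and Juliet are not related by any chain of constraints.
A valid ordering placing Juliet before Victor exists, so the answer is no.

No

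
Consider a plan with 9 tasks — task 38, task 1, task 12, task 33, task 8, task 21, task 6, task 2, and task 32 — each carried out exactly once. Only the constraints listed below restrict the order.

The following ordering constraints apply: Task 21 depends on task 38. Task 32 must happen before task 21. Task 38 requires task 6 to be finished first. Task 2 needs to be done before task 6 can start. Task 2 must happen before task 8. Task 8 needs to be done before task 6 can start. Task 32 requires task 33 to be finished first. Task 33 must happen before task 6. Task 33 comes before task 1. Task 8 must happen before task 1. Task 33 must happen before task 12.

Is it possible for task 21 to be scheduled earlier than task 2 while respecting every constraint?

The constraints give a chain task 2 → task 6 → task 38 → task 21, which forces task 2 before task 21.
So no valid ordering can have task 21 before task 2.

No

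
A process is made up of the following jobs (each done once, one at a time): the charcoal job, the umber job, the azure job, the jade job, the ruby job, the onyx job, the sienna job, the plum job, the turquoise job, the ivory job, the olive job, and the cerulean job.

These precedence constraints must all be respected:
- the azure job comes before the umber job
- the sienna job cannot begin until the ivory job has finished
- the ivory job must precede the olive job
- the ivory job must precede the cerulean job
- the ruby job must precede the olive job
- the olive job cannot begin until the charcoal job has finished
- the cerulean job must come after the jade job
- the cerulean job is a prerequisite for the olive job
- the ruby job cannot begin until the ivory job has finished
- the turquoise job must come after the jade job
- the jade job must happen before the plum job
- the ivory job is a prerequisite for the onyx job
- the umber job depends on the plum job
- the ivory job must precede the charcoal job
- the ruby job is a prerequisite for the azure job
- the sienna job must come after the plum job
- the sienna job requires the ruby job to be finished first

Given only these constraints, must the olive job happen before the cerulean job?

No

The constraints actually force the cerulean job before the olive job (via the cerulean job → the olive job), not the other way around.
So the olive job never precedes the cerulean job.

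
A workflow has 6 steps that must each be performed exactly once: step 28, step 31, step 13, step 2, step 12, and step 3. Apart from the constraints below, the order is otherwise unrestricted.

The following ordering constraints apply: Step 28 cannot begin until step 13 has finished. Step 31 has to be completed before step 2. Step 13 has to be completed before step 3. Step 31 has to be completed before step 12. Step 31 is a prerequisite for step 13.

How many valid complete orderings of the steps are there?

40

Step 31 is the only step with nothing required before it, so every ordering starts there.
Enumerating by repeatedly choosing an available step (one whose prerequisites are all placed) gives 40 distinct complete orderings.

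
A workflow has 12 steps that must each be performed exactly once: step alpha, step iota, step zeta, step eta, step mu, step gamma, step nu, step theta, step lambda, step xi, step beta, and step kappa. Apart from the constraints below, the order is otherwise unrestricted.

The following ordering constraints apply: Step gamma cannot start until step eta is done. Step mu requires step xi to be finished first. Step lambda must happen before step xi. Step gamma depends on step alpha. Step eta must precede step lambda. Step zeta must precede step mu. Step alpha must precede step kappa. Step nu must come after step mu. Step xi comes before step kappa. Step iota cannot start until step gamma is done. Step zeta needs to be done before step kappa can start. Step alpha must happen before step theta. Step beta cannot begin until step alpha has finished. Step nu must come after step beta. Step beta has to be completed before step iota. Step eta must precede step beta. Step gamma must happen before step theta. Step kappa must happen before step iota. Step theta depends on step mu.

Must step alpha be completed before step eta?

No

Nothing in the constraints links step alpha and step eta; they are unordered relative to each other.
A valid ordering placing step eta before step alpha exists, so the answer is no.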